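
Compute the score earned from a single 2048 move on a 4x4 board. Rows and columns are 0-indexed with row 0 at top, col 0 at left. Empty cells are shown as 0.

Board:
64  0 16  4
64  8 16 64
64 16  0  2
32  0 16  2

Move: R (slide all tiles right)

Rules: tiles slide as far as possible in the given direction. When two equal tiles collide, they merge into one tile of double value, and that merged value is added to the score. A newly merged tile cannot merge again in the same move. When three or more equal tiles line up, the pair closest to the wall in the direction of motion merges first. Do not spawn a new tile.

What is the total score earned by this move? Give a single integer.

Slide right:
row 0: [64, 0, 16, 4] -> [0, 64, 16, 4]  score +0 (running 0)
row 1: [64, 8, 16, 64] -> [64, 8, 16, 64]  score +0 (running 0)
row 2: [64, 16, 0, 2] -> [0, 64, 16, 2]  score +0 (running 0)
row 3: [32, 0, 16, 2] -> [0, 32, 16, 2]  score +0 (running 0)
Board after move:
 0 64 16  4
64  8 16 64
 0 64 16  2
 0 32 16  2

Answer: 0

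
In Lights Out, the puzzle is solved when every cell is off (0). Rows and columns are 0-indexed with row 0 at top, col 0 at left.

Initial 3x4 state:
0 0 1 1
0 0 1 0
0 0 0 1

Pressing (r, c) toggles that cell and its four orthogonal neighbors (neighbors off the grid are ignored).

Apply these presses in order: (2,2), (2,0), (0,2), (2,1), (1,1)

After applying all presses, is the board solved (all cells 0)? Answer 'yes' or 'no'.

After press 1 at (2,2):
0 0 1 1
0 0 0 0
0 1 1 0

After press 2 at (2,0):
0 0 1 1
1 0 0 0
1 0 1 0

After press 3 at (0,2):
0 1 0 0
1 0 1 0
1 0 1 0

After press 4 at (2,1):
0 1 0 0
1 1 1 0
0 1 0 0

After press 5 at (1,1):
0 0 0 0
0 0 0 0
0 0 0 0

Lights still on: 0

Answer: yes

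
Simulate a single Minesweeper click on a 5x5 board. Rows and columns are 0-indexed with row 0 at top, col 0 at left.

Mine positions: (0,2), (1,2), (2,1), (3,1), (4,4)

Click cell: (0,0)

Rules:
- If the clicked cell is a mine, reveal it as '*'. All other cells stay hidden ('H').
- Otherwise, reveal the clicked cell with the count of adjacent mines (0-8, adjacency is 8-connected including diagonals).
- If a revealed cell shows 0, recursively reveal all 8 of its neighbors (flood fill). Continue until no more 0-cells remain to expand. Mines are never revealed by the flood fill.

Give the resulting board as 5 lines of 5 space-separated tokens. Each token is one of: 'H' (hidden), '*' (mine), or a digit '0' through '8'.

0 2 H H H
1 3 H H H
H H H H H
H H H H H
H H H H H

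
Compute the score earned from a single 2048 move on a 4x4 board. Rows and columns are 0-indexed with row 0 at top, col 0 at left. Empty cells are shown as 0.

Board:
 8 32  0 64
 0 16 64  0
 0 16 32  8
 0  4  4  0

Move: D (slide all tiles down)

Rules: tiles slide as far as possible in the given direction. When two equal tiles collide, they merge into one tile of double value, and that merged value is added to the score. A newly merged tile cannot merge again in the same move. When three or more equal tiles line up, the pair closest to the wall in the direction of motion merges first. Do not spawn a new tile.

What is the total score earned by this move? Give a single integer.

Answer: 32

Derivation:
Slide down:
col 0: [8, 0, 0, 0] -> [0, 0, 0, 8]  score +0 (running 0)
col 1: [32, 16, 16, 4] -> [0, 32, 32, 4]  score +32 (running 32)
col 2: [0, 64, 32, 4] -> [0, 64, 32, 4]  score +0 (running 32)
col 3: [64, 0, 8, 0] -> [0, 0, 64, 8]  score +0 (running 32)
Board after move:
 0  0  0  0
 0 32 64  0
 0 32 32 64
 8  4  4  8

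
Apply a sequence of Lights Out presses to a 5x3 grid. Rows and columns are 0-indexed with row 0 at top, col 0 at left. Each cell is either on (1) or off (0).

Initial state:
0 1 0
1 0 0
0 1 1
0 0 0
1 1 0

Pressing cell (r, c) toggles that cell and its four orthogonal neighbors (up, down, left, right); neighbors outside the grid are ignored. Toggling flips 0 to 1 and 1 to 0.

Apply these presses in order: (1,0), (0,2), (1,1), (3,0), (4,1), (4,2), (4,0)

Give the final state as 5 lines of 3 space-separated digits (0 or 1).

After press 1 at (1,0):
1 1 0
0 1 0
1 1 1
0 0 0
1 1 0

After press 2 at (0,2):
1 0 1
0 1 1
1 1 1
0 0 0
1 1 0

After press 3 at (1,1):
1 1 1
1 0 0
1 0 1
0 0 0
1 1 0

After press 4 at (3,0):
1 1 1
1 0 0
0 0 1
1 1 0
0 1 0

After press 5 at (4,1):
1 1 1
1 0 0
0 0 1
1 0 0
1 0 1

After press 6 at (4,2):
1 1 1
1 0 0
0 0 1
1 0 1
1 1 0

After press 7 at (4,0):
1 1 1
1 0 0
0 0 1
0 0 1
0 0 0

Answer: 1 1 1
1 0 0
0 0 1
0 0 1
0 0 0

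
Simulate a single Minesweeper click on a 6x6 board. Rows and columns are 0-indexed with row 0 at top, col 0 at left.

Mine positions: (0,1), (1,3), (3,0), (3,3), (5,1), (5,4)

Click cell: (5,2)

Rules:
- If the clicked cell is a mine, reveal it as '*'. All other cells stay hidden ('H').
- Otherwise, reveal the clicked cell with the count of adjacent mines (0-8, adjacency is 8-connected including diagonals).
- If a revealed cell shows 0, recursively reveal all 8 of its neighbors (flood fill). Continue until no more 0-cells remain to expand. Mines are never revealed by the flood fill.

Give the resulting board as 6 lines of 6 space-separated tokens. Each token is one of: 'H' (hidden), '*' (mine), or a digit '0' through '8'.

H H H H H H
H H H H H H
H H H H H H
H H H H H H
H H H H H H
H H 1 H H H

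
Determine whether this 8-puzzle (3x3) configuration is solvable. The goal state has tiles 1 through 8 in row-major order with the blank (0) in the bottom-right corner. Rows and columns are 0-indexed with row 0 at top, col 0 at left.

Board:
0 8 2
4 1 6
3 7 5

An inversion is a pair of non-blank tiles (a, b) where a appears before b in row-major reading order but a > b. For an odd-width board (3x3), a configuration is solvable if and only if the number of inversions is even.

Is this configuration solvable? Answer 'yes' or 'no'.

Answer: no

Derivation:
Inversions (pairs i<j in row-major order where tile[i] > tile[j] > 0): 13
13 is odd, so the puzzle is not solvable.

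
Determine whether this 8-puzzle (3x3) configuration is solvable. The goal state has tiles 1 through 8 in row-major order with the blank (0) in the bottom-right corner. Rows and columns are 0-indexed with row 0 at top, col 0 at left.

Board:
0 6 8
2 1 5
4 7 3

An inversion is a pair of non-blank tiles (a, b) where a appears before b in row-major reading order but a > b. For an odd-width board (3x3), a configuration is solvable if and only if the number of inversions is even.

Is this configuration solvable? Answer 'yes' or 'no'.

Answer: yes

Derivation:
Inversions (pairs i<j in row-major order where tile[i] > tile[j] > 0): 16
16 is even, so the puzzle is solvable.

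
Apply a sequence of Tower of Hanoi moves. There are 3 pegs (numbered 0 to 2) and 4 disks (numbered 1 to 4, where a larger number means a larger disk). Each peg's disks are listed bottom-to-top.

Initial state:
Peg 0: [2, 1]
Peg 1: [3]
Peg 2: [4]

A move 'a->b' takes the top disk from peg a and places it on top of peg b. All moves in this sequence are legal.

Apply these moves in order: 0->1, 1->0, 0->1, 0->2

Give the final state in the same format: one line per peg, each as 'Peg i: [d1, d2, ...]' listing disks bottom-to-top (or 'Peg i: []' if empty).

Answer: Peg 0: []
Peg 1: [3, 1]
Peg 2: [4, 2]

Derivation:
After move 1 (0->1):
Peg 0: [2]
Peg 1: [3, 1]
Peg 2: [4]

After move 2 (1->0):
Peg 0: [2, 1]
Peg 1: [3]
Peg 2: [4]

After move 3 (0->1):
Peg 0: [2]
Peg 1: [3, 1]
Peg 2: [4]

After move 4 (0->2):
Peg 0: []
Peg 1: [3, 1]
Peg 2: [4, 2]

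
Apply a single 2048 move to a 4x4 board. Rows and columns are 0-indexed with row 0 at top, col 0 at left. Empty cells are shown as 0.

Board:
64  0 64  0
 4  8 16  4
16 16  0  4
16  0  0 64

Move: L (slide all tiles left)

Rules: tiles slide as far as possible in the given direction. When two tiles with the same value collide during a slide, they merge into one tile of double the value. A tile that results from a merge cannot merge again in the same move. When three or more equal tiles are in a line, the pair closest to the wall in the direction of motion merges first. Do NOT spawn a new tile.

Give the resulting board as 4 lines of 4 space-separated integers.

Answer: 128   0   0   0
  4   8  16   4
 32   4   0   0
 16  64   0   0

Derivation:
Slide left:
row 0: [64, 0, 64, 0] -> [128, 0, 0, 0]
row 1: [4, 8, 16, 4] -> [4, 8, 16, 4]
row 2: [16, 16, 0, 4] -> [32, 4, 0, 0]
row 3: [16, 0, 0, 64] -> [16, 64, 0, 0]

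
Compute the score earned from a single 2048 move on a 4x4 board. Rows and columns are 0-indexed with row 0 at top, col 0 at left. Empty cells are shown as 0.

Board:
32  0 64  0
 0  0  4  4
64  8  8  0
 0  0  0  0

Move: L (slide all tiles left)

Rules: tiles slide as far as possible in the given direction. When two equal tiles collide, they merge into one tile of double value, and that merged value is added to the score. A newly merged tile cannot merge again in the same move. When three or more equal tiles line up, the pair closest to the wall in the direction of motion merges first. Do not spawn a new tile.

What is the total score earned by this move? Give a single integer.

Slide left:
row 0: [32, 0, 64, 0] -> [32, 64, 0, 0]  score +0 (running 0)
row 1: [0, 0, 4, 4] -> [8, 0, 0, 0]  score +8 (running 8)
row 2: [64, 8, 8, 0] -> [64, 16, 0, 0]  score +16 (running 24)
row 3: [0, 0, 0, 0] -> [0, 0, 0, 0]  score +0 (running 24)
Board after move:
32 64  0  0
 8  0  0  0
64 16  0  0
 0  0  0  0

Answer: 24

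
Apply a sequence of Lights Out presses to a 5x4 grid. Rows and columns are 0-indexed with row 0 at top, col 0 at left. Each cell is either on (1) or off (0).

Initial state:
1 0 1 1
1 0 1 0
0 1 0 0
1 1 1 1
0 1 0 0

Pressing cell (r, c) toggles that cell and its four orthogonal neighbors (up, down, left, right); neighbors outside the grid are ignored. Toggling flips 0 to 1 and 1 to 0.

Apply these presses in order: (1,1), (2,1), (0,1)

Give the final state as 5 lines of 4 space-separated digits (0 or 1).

Answer: 0 0 0 1
0 1 0 0
1 1 1 0
1 0 1 1
0 1 0 0

Derivation:
After press 1 at (1,1):
1 1 1 1
0 1 0 0
0 0 0 0
1 1 1 1
0 1 0 0

After press 2 at (2,1):
1 1 1 1
0 0 0 0
1 1 1 0
1 0 1 1
0 1 0 0

After press 3 at (0,1):
0 0 0 1
0 1 0 0
1 1 1 0
1 0 1 1
0 1 0 0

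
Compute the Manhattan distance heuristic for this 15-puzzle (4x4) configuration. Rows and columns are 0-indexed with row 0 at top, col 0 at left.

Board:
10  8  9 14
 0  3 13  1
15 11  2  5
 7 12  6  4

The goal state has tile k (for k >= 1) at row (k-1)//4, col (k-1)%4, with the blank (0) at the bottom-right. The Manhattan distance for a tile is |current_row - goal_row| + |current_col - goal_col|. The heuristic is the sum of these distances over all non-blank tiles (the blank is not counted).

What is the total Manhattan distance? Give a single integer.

Tile 10: at (0,0), goal (2,1), distance |0-2|+|0-1| = 3
Tile 8: at (0,1), goal (1,3), distance |0-1|+|1-3| = 3
Tile 9: at (0,2), goal (2,0), distance |0-2|+|2-0| = 4
Tile 14: at (0,3), goal (3,1), distance |0-3|+|3-1| = 5
Tile 3: at (1,1), goal (0,2), distance |1-0|+|1-2| = 2
Tile 13: at (1,2), goal (3,0), distance |1-3|+|2-0| = 4
Tile 1: at (1,3), goal (0,0), distance |1-0|+|3-0| = 4
Tile 15: at (2,0), goal (3,2), distance |2-3|+|0-2| = 3
Tile 11: at (2,1), goal (2,2), distance |2-2|+|1-2| = 1
Tile 2: at (2,2), goal (0,1), distance |2-0|+|2-1| = 3
Tile 5: at (2,3), goal (1,0), distance |2-1|+|3-0| = 4
Tile 7: at (3,0), goal (1,2), distance |3-1|+|0-2| = 4
Tile 12: at (3,1), goal (2,3), distance |3-2|+|1-3| = 3
Tile 6: at (3,2), goal (1,1), distance |3-1|+|2-1| = 3
Tile 4: at (3,3), goal (0,3), distance |3-0|+|3-3| = 3
Sum: 3 + 3 + 4 + 5 + 2 + 4 + 4 + 3 + 1 + 3 + 4 + 4 + 3 + 3 + 3 = 49

Answer: 49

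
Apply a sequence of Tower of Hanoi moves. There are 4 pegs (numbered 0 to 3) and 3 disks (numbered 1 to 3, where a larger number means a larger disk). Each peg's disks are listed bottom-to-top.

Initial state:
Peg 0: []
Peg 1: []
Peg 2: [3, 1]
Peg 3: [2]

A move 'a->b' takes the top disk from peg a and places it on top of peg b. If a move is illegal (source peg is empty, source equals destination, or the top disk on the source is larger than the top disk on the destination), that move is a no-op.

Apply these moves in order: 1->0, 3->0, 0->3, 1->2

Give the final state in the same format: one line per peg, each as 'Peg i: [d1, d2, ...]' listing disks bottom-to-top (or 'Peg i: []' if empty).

Answer: Peg 0: []
Peg 1: []
Peg 2: [3, 1]
Peg 3: [2]

Derivation:
After move 1 (1->0):
Peg 0: []
Peg 1: []
Peg 2: [3, 1]
Peg 3: [2]

After move 2 (3->0):
Peg 0: [2]
Peg 1: []
Peg 2: [3, 1]
Peg 3: []

After move 3 (0->3):
Peg 0: []
Peg 1: []
Peg 2: [3, 1]
Peg 3: [2]

After move 4 (1->2):
Peg 0: []
Peg 1: []
Peg 2: [3, 1]
Peg 3: [2]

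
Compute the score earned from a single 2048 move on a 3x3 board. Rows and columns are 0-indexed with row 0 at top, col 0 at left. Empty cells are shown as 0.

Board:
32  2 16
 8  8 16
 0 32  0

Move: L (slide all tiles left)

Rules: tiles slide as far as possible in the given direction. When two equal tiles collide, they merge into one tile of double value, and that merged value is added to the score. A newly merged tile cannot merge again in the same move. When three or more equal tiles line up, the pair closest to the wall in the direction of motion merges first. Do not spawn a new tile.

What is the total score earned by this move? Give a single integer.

Answer: 16

Derivation:
Slide left:
row 0: [32, 2, 16] -> [32, 2, 16]  score +0 (running 0)
row 1: [8, 8, 16] -> [16, 16, 0]  score +16 (running 16)
row 2: [0, 32, 0] -> [32, 0, 0]  score +0 (running 16)
Board after move:
32  2 16
16 16  0
32  0  0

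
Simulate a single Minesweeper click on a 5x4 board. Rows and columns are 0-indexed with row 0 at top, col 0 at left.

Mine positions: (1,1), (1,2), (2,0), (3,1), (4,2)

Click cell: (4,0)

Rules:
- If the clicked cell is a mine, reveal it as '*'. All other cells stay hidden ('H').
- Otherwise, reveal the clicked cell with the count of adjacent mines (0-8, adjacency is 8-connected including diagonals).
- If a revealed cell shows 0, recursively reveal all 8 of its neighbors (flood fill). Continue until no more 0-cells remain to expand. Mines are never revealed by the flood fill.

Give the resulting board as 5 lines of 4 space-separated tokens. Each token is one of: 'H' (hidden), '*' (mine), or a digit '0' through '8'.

H H H H
H H H H
H H H H
H H H H
1 H H H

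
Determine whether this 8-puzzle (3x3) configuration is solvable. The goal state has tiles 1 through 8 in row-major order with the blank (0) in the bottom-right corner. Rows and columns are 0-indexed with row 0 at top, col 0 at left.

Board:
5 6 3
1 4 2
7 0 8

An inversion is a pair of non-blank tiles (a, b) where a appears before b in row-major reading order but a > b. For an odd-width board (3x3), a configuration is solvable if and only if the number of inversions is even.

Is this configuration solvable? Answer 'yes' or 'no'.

Answer: no

Derivation:
Inversions (pairs i<j in row-major order where tile[i] > tile[j] > 0): 11
11 is odd, so the puzzle is not solvable.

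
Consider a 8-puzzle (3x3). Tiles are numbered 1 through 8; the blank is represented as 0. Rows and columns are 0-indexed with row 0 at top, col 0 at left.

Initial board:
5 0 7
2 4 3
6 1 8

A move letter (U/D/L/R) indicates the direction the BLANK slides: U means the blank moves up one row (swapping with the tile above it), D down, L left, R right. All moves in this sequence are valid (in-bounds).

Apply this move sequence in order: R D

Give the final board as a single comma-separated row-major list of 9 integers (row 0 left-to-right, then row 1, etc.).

After move 1 (R):
5 7 0
2 4 3
6 1 8

After move 2 (D):
5 7 3
2 4 0
6 1 8

Answer: 5, 7, 3, 2, 4, 0, 6, 1, 8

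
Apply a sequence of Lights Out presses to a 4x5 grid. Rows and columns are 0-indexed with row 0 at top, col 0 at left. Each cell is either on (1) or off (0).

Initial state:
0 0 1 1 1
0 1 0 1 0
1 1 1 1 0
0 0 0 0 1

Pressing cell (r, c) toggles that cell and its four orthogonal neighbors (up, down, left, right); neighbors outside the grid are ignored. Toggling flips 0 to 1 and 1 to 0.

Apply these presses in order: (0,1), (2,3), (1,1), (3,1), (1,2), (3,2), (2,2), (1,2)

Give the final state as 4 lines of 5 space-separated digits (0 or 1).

After press 1 at (0,1):
1 1 0 1 1
0 0 0 1 0
1 1 1 1 0
0 0 0 0 1

After press 2 at (2,3):
1 1 0 1 1
0 0 0 0 0
1 1 0 0 1
0 0 0 1 1

After press 3 at (1,1):
1 0 0 1 1
1 1 1 0 0
1 0 0 0 1
0 0 0 1 1

After press 4 at (3,1):
1 0 0 1 1
1 1 1 0 0
1 1 0 0 1
1 1 1 1 1

After press 5 at (1,2):
1 0 1 1 1
1 0 0 1 0
1 1 1 0 1
1 1 1 1 1

After press 6 at (3,2):
1 0 1 1 1
1 0 0 1 0
1 1 0 0 1
1 0 0 0 1

After press 7 at (2,2):
1 0 1 1 1
1 0 1 1 0
1 0 1 1 1
1 0 1 0 1

After press 8 at (1,2):
1 0 0 1 1
1 1 0 0 0
1 0 0 1 1
1 0 1 0 1

Answer: 1 0 0 1 1
1 1 0 0 0
1 0 0 1 1
1 0 1 0 1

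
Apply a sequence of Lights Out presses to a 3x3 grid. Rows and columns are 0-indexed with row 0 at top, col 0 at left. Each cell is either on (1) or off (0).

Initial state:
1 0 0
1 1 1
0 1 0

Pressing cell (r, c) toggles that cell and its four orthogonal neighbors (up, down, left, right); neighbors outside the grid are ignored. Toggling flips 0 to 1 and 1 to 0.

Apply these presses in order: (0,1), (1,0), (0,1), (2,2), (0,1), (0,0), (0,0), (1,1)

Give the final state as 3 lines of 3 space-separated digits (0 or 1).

After press 1 at (0,1):
0 1 1
1 0 1
0 1 0

After press 2 at (1,0):
1 1 1
0 1 1
1 1 0

After press 3 at (0,1):
0 0 0
0 0 1
1 1 0

After press 4 at (2,2):
0 0 0
0 0 0
1 0 1

After press 5 at (0,1):
1 1 1
0 1 0
1 0 1

After press 6 at (0,0):
0 0 1
1 1 0
1 0 1

After press 7 at (0,0):
1 1 1
0 1 0
1 0 1

After press 8 at (1,1):
1 0 1
1 0 1
1 1 1

Answer: 1 0 1
1 0 1
1 1 1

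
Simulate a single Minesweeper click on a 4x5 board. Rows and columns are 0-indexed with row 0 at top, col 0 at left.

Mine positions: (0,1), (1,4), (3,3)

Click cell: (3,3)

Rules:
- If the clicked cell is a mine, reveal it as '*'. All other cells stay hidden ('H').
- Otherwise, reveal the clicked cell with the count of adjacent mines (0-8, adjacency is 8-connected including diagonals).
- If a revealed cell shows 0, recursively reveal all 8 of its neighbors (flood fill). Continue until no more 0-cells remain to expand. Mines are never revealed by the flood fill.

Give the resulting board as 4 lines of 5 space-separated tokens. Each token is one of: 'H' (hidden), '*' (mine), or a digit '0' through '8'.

H H H H H
H H H H H
H H H H H
H H H * H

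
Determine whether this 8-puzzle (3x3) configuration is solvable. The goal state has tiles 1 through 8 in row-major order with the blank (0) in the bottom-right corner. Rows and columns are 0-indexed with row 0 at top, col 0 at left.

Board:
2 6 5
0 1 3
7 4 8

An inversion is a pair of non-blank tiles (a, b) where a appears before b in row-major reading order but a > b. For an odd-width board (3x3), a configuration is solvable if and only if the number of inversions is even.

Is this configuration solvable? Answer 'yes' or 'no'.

Inversions (pairs i<j in row-major order where tile[i] > tile[j] > 0): 9
9 is odd, so the puzzle is not solvable.

Answer: no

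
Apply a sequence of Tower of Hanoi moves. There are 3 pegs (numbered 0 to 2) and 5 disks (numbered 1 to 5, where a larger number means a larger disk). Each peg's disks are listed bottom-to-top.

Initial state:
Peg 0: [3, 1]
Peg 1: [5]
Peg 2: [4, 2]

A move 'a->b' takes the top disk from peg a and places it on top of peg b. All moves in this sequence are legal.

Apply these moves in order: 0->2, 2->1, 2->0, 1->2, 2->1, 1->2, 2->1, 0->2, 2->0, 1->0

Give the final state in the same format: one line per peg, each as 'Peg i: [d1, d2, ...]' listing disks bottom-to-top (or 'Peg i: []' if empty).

Answer: Peg 0: [3, 2, 1]
Peg 1: [5]
Peg 2: [4]

Derivation:
After move 1 (0->2):
Peg 0: [3]
Peg 1: [5]
Peg 2: [4, 2, 1]

After move 2 (2->1):
Peg 0: [3]
Peg 1: [5, 1]
Peg 2: [4, 2]

After move 3 (2->0):
Peg 0: [3, 2]
Peg 1: [5, 1]
Peg 2: [4]

After move 4 (1->2):
Peg 0: [3, 2]
Peg 1: [5]
Peg 2: [4, 1]

After move 5 (2->1):
Peg 0: [3, 2]
Peg 1: [5, 1]
Peg 2: [4]

After move 6 (1->2):
Peg 0: [3, 2]
Peg 1: [5]
Peg 2: [4, 1]

After move 7 (2->1):
Peg 0: [3, 2]
Peg 1: [5, 1]
Peg 2: [4]

After move 8 (0->2):
Peg 0: [3]
Peg 1: [5, 1]
Peg 2: [4, 2]

After move 9 (2->0):
Peg 0: [3, 2]
Peg 1: [5, 1]
Peg 2: [4]

After move 10 (1->0):
Peg 0: [3, 2, 1]
Peg 1: [5]
Peg 2: [4]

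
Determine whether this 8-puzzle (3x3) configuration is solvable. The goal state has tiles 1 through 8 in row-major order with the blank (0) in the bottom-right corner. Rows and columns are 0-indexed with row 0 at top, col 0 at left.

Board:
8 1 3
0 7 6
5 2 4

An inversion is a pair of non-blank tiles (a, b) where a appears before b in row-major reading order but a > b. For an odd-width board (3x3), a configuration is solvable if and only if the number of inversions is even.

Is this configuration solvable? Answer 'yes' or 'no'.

Answer: no

Derivation:
Inversions (pairs i<j in row-major order where tile[i] > tile[j] > 0): 17
17 is odd, so the puzzle is not solvable.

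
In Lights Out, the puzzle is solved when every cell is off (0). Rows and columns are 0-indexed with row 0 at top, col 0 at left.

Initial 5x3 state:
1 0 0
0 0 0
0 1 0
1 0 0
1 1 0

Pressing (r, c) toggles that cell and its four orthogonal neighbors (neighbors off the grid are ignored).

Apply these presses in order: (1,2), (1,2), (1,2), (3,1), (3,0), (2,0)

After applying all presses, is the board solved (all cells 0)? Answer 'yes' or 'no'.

After press 1 at (1,2):
1 0 1
0 1 1
0 1 1
1 0 0
1 1 0

After press 2 at (1,2):
1 0 0
0 0 0
0 1 0
1 0 0
1 1 0

After press 3 at (1,2):
1 0 1
0 1 1
0 1 1
1 0 0
1 1 0

After press 4 at (3,1):
1 0 1
0 1 1
0 0 1
0 1 1
1 0 0

After press 5 at (3,0):
1 0 1
0 1 1
1 0 1
1 0 1
0 0 0

After press 6 at (2,0):
1 0 1
1 1 1
0 1 1
0 0 1
0 0 0

Lights still on: 8

Answer: no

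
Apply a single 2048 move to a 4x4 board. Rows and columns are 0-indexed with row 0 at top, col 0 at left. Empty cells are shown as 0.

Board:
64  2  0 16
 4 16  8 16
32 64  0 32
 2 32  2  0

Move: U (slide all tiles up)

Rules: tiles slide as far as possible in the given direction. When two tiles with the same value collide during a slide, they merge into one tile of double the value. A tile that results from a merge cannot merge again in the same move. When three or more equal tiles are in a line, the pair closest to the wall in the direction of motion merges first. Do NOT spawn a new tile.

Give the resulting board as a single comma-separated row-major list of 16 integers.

Answer: 64, 2, 8, 32, 4, 16, 2, 32, 32, 64, 0, 0, 2, 32, 0, 0

Derivation:
Slide up:
col 0: [64, 4, 32, 2] -> [64, 4, 32, 2]
col 1: [2, 16, 64, 32] -> [2, 16, 64, 32]
col 2: [0, 8, 0, 2] -> [8, 2, 0, 0]
col 3: [16, 16, 32, 0] -> [32, 32, 0, 0]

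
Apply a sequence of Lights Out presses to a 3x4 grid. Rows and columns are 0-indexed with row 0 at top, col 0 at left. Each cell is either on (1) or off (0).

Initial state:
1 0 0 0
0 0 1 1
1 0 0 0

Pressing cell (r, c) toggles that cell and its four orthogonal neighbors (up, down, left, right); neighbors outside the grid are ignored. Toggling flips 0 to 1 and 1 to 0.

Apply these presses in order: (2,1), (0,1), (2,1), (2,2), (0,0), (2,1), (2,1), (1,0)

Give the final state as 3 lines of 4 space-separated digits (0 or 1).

Answer: 0 0 1 0
0 0 0 1
0 1 1 1

Derivation:
After press 1 at (2,1):
1 0 0 0
0 1 1 1
0 1 1 0

After press 2 at (0,1):
0 1 1 0
0 0 1 1
0 1 1 0

After press 3 at (2,1):
0 1 1 0
0 1 1 1
1 0 0 0

After press 4 at (2,2):
0 1 1 0
0 1 0 1
1 1 1 1

After press 5 at (0,0):
1 0 1 0
1 1 0 1
1 1 1 1

After press 6 at (2,1):
1 0 1 0
1 0 0 1
0 0 0 1

After press 7 at (2,1):
1 0 1 0
1 1 0 1
1 1 1 1

After press 8 at (1,0):
0 0 1 0
0 0 0 1
0 1 1 1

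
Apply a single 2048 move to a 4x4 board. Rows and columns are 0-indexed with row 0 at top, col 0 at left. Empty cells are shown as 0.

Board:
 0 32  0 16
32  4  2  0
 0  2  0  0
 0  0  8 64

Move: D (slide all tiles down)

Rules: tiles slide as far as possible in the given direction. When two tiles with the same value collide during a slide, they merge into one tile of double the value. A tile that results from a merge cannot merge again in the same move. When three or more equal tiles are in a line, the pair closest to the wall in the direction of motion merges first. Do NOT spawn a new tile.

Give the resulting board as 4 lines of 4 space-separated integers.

Slide down:
col 0: [0, 32, 0, 0] -> [0, 0, 0, 32]
col 1: [32, 4, 2, 0] -> [0, 32, 4, 2]
col 2: [0, 2, 0, 8] -> [0, 0, 2, 8]
col 3: [16, 0, 0, 64] -> [0, 0, 16, 64]

Answer:  0  0  0  0
 0 32  0  0
 0  4  2 16
32  2  8 64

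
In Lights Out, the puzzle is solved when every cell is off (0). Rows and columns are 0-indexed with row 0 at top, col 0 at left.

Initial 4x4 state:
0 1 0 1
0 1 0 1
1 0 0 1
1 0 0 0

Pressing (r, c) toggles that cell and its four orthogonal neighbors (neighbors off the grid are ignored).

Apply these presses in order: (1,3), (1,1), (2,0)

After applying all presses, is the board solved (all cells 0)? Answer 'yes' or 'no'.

Answer: yes

Derivation:
After press 1 at (1,3):
0 1 0 0
0 1 1 0
1 0 0 0
1 0 0 0

After press 2 at (1,1):
0 0 0 0
1 0 0 0
1 1 0 0
1 0 0 0

After press 3 at (2,0):
0 0 0 0
0 0 0 0
0 0 0 0
0 0 0 0

Lights still on: 0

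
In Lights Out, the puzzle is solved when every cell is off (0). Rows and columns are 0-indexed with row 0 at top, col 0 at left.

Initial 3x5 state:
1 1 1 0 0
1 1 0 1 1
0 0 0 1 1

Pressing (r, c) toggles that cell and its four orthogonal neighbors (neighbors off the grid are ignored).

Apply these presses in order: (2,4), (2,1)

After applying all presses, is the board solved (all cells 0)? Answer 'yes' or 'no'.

After press 1 at (2,4):
1 1 1 0 0
1 1 0 1 0
0 0 0 0 0

After press 2 at (2,1):
1 1 1 0 0
1 0 0 1 0
1 1 1 0 0

Lights still on: 8

Answer: no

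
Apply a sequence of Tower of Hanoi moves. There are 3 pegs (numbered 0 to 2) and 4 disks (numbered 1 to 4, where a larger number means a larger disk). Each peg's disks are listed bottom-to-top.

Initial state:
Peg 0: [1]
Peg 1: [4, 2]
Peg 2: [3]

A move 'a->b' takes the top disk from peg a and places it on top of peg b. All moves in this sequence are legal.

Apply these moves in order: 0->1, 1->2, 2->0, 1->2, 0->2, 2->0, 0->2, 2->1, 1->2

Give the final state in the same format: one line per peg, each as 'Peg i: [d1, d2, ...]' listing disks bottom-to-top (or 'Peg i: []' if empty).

After move 1 (0->1):
Peg 0: []
Peg 1: [4, 2, 1]
Peg 2: [3]

After move 2 (1->2):
Peg 0: []
Peg 1: [4, 2]
Peg 2: [3, 1]

After move 3 (2->0):
Peg 0: [1]
Peg 1: [4, 2]
Peg 2: [3]

After move 4 (1->2):
Peg 0: [1]
Peg 1: [4]
Peg 2: [3, 2]

After move 5 (0->2):
Peg 0: []
Peg 1: [4]
Peg 2: [3, 2, 1]

After move 6 (2->0):
Peg 0: [1]
Peg 1: [4]
Peg 2: [3, 2]

After move 7 (0->2):
Peg 0: []
Peg 1: [4]
Peg 2: [3, 2, 1]

After move 8 (2->1):
Peg 0: []
Peg 1: [4, 1]
Peg 2: [3, 2]

After move 9 (1->2):
Peg 0: []
Peg 1: [4]
Peg 2: [3, 2, 1]

Answer: Peg 0: []
Peg 1: [4]
Peg 2: [3, 2, 1]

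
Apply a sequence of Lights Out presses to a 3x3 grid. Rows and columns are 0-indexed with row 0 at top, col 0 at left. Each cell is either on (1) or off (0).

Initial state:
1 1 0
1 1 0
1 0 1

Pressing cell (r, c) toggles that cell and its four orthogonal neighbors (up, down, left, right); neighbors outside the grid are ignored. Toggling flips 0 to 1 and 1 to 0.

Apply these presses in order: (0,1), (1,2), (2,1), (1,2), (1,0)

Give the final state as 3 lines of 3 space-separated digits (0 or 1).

Answer: 1 0 1
0 0 0
1 1 0

Derivation:
After press 1 at (0,1):
0 0 1
1 0 0
1 0 1

After press 2 at (1,2):
0 0 0
1 1 1
1 0 0

After press 3 at (2,1):
0 0 0
1 0 1
0 1 1

After press 4 at (1,2):
0 0 1
1 1 0
0 1 0

After press 5 at (1,0):
1 0 1
0 0 0
1 1 0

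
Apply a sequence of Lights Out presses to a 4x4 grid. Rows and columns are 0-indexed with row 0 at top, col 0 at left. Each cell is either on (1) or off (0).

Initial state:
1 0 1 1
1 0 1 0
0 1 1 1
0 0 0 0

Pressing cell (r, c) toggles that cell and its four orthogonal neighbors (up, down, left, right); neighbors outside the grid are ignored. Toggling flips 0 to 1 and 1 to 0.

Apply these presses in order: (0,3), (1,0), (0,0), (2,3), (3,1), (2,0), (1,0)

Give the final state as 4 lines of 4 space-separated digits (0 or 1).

After press 1 at (0,3):
1 0 0 0
1 0 1 1
0 1 1 1
0 0 0 0

After press 2 at (1,0):
0 0 0 0
0 1 1 1
1 1 1 1
0 0 0 0

After press 3 at (0,0):
1 1 0 0
1 1 1 1
1 1 1 1
0 0 0 0

After press 4 at (2,3):
1 1 0 0
1 1 1 0
1 1 0 0
0 0 0 1

After press 5 at (3,1):
1 1 0 0
1 1 1 0
1 0 0 0
1 1 1 1

After press 6 at (2,0):
1 1 0 0
0 1 1 0
0 1 0 0
0 1 1 1

After press 7 at (1,0):
0 1 0 0
1 0 1 0
1 1 0 0
0 1 1 1

Answer: 0 1 0 0
1 0 1 0
1 1 0 0
0 1 1 1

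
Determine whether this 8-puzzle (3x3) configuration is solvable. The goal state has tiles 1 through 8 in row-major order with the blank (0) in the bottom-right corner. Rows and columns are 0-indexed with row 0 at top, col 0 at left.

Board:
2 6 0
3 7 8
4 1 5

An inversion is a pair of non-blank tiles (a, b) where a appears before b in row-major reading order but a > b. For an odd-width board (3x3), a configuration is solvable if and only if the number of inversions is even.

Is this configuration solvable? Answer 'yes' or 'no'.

Inversions (pairs i<j in row-major order where tile[i] > tile[j] > 0): 13
13 is odd, so the puzzle is not solvable.

Answer: no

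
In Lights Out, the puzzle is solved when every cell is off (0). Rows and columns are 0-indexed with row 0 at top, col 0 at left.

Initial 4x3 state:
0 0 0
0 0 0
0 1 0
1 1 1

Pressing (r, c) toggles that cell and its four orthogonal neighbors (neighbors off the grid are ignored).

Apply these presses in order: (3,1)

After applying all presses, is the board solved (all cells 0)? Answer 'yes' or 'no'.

After press 1 at (3,1):
0 0 0
0 0 0
0 0 0
0 0 0

Lights still on: 0

Answer: yes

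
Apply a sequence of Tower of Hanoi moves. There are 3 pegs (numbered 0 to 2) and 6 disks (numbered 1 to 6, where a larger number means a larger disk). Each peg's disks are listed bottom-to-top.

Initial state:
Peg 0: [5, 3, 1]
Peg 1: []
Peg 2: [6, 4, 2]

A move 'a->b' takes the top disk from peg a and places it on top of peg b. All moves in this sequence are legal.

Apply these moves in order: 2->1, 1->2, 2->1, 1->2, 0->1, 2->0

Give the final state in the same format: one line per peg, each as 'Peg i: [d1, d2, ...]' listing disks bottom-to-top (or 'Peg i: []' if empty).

After move 1 (2->1):
Peg 0: [5, 3, 1]
Peg 1: [2]
Peg 2: [6, 4]

After move 2 (1->2):
Peg 0: [5, 3, 1]
Peg 1: []
Peg 2: [6, 4, 2]

After move 3 (2->1):
Peg 0: [5, 3, 1]
Peg 1: [2]
Peg 2: [6, 4]

After move 4 (1->2):
Peg 0: [5, 3, 1]
Peg 1: []
Peg 2: [6, 4, 2]

After move 5 (0->1):
Peg 0: [5, 3]
Peg 1: [1]
Peg 2: [6, 4, 2]

After move 6 (2->0):
Peg 0: [5, 3, 2]
Peg 1: [1]
Peg 2: [6, 4]

Answer: Peg 0: [5, 3, 2]
Peg 1: [1]
Peg 2: [6, 4]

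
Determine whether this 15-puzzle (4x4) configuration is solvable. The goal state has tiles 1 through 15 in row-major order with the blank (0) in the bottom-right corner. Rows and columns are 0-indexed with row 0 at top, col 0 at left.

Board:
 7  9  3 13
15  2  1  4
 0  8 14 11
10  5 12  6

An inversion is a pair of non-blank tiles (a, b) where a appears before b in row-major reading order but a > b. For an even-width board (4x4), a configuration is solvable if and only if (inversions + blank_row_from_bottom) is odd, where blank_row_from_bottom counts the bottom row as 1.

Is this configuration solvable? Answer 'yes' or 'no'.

Inversions: 48
Blank is in row 2 (0-indexed from top), which is row 2 counting from the bottom (bottom = 1).
48 + 2 = 50, which is even, so the puzzle is not solvable.

Answer: no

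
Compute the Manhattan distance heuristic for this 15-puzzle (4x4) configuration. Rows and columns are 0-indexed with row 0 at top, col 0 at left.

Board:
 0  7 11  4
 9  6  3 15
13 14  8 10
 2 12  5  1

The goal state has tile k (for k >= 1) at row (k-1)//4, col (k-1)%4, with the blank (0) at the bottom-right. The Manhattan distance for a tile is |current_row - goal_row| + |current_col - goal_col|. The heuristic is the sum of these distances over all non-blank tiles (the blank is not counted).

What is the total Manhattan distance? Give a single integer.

Answer: 32

Derivation:
Tile 7: (0,1)->(1,2) = 2
Tile 11: (0,2)->(2,2) = 2
Tile 4: (0,3)->(0,3) = 0
Tile 9: (1,0)->(2,0) = 1
Tile 6: (1,1)->(1,1) = 0
Tile 3: (1,2)->(0,2) = 1
Tile 15: (1,3)->(3,2) = 3
Tile 13: (2,0)->(3,0) = 1
Tile 14: (2,1)->(3,1) = 1
Tile 8: (2,2)->(1,3) = 2
Tile 10: (2,3)->(2,1) = 2
Tile 2: (3,0)->(0,1) = 4
Tile 12: (3,1)->(2,3) = 3
Tile 5: (3,2)->(1,0) = 4
Tile 1: (3,3)->(0,0) = 6
Sum: 2 + 2 + 0 + 1 + 0 + 1 + 3 + 1 + 1 + 2 + 2 + 4 + 3 + 4 + 6 = 32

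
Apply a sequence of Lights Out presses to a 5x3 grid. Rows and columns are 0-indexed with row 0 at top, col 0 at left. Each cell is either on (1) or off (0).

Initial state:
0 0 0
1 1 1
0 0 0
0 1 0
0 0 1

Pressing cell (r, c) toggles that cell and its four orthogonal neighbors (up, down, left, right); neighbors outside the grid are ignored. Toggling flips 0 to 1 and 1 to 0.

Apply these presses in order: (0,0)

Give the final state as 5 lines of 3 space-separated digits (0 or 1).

After press 1 at (0,0):
1 1 0
0 1 1
0 0 0
0 1 0
0 0 1

Answer: 1 1 0
0 1 1
0 0 0
0 1 0
0 0 1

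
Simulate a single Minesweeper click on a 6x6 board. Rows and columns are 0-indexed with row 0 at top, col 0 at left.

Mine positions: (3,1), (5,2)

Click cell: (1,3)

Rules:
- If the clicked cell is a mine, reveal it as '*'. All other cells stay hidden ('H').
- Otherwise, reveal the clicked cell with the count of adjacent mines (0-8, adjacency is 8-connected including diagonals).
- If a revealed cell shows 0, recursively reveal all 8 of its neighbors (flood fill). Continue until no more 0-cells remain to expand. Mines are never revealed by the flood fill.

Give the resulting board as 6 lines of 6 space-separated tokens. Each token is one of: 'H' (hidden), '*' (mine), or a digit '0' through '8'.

0 0 0 0 0 0
0 0 0 0 0 0
1 1 1 0 0 0
H H 1 0 0 0
H H 2 1 0 0
H H H 1 0 0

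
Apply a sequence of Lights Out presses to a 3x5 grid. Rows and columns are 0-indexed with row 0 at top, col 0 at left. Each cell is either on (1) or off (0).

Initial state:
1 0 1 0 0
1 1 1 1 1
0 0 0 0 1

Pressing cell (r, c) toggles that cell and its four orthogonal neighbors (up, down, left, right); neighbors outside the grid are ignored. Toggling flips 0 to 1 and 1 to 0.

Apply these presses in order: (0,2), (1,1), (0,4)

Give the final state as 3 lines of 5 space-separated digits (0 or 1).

Answer: 1 0 0 0 1
0 0 1 1 0
0 1 0 0 1

Derivation:
After press 1 at (0,2):
1 1 0 1 0
1 1 0 1 1
0 0 0 0 1

After press 2 at (1,1):
1 0 0 1 0
0 0 1 1 1
0 1 0 0 1

After press 3 at (0,4):
1 0 0 0 1
0 0 1 1 0
0 1 0 0 1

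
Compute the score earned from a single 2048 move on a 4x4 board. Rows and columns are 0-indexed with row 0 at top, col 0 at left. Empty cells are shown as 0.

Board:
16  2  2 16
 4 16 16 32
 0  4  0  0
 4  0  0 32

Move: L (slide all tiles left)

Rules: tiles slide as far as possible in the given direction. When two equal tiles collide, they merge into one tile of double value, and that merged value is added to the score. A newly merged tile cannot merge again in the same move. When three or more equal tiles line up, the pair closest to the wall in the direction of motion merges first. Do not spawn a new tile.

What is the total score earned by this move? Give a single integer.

Slide left:
row 0: [16, 2, 2, 16] -> [16, 4, 16, 0]  score +4 (running 4)
row 1: [4, 16, 16, 32] -> [4, 32, 32, 0]  score +32 (running 36)
row 2: [0, 4, 0, 0] -> [4, 0, 0, 0]  score +0 (running 36)
row 3: [4, 0, 0, 32] -> [4, 32, 0, 0]  score +0 (running 36)
Board after move:
16  4 16  0
 4 32 32  0
 4  0  0  0
 4 32  0  0

Answer: 36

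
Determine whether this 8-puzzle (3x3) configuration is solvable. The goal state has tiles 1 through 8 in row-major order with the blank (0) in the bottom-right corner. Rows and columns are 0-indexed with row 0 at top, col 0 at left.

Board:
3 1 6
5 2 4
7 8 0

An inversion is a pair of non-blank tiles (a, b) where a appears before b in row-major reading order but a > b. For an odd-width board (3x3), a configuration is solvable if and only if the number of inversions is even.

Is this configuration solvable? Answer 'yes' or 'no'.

Inversions (pairs i<j in row-major order where tile[i] > tile[j] > 0): 7
7 is odd, so the puzzle is not solvable.

Answer: no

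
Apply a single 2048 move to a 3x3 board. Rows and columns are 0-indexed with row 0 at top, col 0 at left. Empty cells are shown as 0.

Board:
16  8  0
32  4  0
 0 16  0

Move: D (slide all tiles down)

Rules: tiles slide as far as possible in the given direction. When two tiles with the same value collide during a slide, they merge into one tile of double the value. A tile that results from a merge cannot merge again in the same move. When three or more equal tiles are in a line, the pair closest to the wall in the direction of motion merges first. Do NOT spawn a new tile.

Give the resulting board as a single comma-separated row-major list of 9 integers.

Answer: 0, 8, 0, 16, 4, 0, 32, 16, 0

Derivation:
Slide down:
col 0: [16, 32, 0] -> [0, 16, 32]
col 1: [8, 4, 16] -> [8, 4, 16]
col 2: [0, 0, 0] -> [0, 0, 0]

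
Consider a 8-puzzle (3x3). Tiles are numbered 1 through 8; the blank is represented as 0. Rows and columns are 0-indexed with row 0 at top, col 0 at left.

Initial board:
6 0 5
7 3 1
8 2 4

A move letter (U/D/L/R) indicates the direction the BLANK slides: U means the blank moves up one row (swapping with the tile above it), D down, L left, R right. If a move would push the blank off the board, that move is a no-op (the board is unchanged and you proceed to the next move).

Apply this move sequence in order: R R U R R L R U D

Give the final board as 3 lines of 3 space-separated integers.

Answer: 6 5 1
7 3 0
8 2 4

Derivation:
After move 1 (R):
6 5 0
7 3 1
8 2 4

After move 2 (R):
6 5 0
7 3 1
8 2 4

After move 3 (U):
6 5 0
7 3 1
8 2 4

After move 4 (R):
6 5 0
7 3 1
8 2 4

After move 5 (R):
6 5 0
7 3 1
8 2 4

After move 6 (L):
6 0 5
7 3 1
8 2 4

After move 7 (R):
6 5 0
7 3 1
8 2 4

After move 8 (U):
6 5 0
7 3 1
8 2 4

After move 9 (D):
6 5 1
7 3 0
8 2 4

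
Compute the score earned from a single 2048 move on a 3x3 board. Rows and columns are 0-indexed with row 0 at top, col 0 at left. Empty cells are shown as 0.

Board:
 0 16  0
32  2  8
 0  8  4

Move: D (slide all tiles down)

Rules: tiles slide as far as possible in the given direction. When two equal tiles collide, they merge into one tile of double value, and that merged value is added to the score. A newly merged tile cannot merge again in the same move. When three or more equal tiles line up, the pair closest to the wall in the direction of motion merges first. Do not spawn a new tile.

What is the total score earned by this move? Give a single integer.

Slide down:
col 0: [0, 32, 0] -> [0, 0, 32]  score +0 (running 0)
col 1: [16, 2, 8] -> [16, 2, 8]  score +0 (running 0)
col 2: [0, 8, 4] -> [0, 8, 4]  score +0 (running 0)
Board after move:
 0 16  0
 0  2  8
32  8  4

Answer: 0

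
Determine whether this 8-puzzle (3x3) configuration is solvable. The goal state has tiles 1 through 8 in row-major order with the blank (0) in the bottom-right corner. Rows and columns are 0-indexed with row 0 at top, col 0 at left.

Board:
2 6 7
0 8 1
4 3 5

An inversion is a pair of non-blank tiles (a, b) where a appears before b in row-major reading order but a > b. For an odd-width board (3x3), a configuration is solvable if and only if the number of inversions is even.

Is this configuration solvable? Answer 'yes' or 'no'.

Inversions (pairs i<j in row-major order where tile[i] > tile[j] > 0): 14
14 is even, so the puzzle is solvable.

Answer: yes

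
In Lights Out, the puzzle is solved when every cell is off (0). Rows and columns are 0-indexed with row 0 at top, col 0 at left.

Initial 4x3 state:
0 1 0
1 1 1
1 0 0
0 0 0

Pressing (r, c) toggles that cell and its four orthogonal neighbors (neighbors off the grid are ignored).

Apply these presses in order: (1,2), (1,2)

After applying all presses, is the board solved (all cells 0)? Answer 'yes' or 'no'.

After press 1 at (1,2):
0 1 1
1 0 0
1 0 1
0 0 0

After press 2 at (1,2):
0 1 0
1 1 1
1 0 0
0 0 0

Lights still on: 5

Answer: no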